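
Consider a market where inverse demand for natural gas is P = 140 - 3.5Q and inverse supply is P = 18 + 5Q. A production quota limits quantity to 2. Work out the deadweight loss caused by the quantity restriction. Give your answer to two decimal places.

648.53

Without the quota, 140 - 3.5Q = 18 + 5Q gives Q* = 14.3529.
At Q = 2 the demand price is 140 - 3.5(2) = 133 and the supply price is 18 + 5(2) = 28.
DWL = (1/2)(gap between curves at 2) x (Q* - 2) = (1/2)(105)(12.3529) = 648.5294.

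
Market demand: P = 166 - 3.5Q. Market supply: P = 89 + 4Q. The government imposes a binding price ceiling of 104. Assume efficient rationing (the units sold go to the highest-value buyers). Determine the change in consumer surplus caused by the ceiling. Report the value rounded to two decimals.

Free-market equilibrium: 166 - 3.5Q = 89 + 4Q gives Q* = 10.2667, P* = 130.0667.
At the ceiling price 104, quantity supplied is (104 - 89)/4 = 3.75; supply is the short side, so Q = 3.75 trades at P = 104.
CS goes from (1/2)(10.2667)(35.9333) = 184.4578 to 207.8906 (computed as (166 - 104)(3.75) - (1/2)(3.5)(3.75)^2), a change of 23.4328.

23.43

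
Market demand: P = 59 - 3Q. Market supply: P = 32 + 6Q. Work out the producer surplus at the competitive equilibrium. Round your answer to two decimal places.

27.00

Setting demand equal to supply, 27 = 9Q, so Q* = 3 and P* = 50.
PS is the area between P* and the supply curve from 0 to Q*: (1/2)(3)(18) = 27.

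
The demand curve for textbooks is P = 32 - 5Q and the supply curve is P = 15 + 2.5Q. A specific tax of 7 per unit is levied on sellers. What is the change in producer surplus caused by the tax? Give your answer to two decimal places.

-4.20

Without the tax, 32 - 5Q = 15 + 2.5Q so Q* = 2.2667 and P* = 20.6667.
With the tax, sellers need 7 more per unit: 32 - 5Q = 15 + 2.5Q + 7, so Q_t = 1.3333. Buyers pay P_b = 25.3333; sellers receive P_s = P_b - 7 = 18.3333.
PS falls from (1/2)(2.2667)(5.6667) = 6.4222 to (1/2)(1.3333)(3.3333) = 2.2222, a change of -4.2.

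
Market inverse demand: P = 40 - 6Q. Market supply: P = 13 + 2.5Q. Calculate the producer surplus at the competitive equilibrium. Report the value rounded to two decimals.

12.61

Equilibrium: 40 - 6Q = 13 + 2.5Q, so Q* = 3.1765 and P* = 20.9412.
The supply curve's price intercept is 13, so PS = (1/2)(Q*)(P* - 13) = (1/2)(3.1765)(7.9412) = 12.6125.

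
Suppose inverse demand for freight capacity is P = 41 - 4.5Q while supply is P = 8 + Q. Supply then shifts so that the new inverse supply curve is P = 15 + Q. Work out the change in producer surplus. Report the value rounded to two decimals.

-6.83

Initial equilibrium: Q_0 = 6, P_0 = 14; CS_0 = (1/2)(6)(27) = 81, PS_0 = (1/2)(6)(6) = 18.
New equilibrium: 41 - 4.5Q = 15 + Q gives Q_1 = 4.7273, P_1 = 19.7273; CS_1 = 50.281, PS_1 = 11.1736.
Change in producer surplus = 11.1736 - 18 = -6.8264.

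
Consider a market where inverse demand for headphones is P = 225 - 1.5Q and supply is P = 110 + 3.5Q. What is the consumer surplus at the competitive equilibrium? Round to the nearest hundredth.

396.75

Setting demand equal to supply, 115 = 5Q, so Q* = 23 and P* = 190.5.
The demand choke price is 225, so CS = (1/2)(Q*)(225 - P*) = (1/2)(23)(34.5) = 396.75.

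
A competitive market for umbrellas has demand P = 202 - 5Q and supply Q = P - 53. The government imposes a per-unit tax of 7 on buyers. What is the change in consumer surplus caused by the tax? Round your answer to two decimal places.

Rewriting supply in inverse form: P = 53 + Q.
Pre-tax equilibrium: 202 - 5Q = 53 + Q gives Q* = 24.8333, P* = 77.8333.
With the tax, buyers' net willingness to pay falls by 7: (202 - 7) - 5Q = 53 + Q, so Q_t = 23.6667. Buyers pay P_b = 83.6667; sellers receive P_s = P_b - 7 = 76.6667.
CS falls from (1/2)(24.8333)(124.1667) = 1541.7361 to (1/2)(23.6667)(118.3333) = 1400.2778, a change of -141.4583.

-141.46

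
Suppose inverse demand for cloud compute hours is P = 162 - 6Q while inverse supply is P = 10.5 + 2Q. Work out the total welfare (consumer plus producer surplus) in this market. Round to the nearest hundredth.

1434.52

Set 162 - 6Q = 10.5 + 2Q, which gives 151.5 = 8Q, so Q* = 18.9375 and P* = 162 - 6(18.9375) = 48.375.
Total surplus is the full triangle between the curves from 0 to Q*: (1/2)(18.9375)(162 - 10.5) = 1434.5156.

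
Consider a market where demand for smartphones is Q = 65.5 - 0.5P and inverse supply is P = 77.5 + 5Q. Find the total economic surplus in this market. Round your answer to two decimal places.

204.45

Rewriting demand in inverse form: P = 131 - 2Q.
Equilibrium: 131 - 2Q = 77.5 + 5Q, so Q* = 7.6429 and P* = 115.7143.
CS = (1/2)(7.6429)(15.2857) = 58.4133 and PS = (1/2)(7.6429)(38.2143) = 146.0332, so total surplus = 204.4464.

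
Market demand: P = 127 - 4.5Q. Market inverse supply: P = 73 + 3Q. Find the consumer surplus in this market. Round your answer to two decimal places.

Setting demand equal to supply, 54 = 7.5Q, so Q* = 7.2 and P* = 94.6.
CS is the area between the demand curve and P* from 0 to Q*: (1/2)(7.2)(32.4) = 116.64.

116.64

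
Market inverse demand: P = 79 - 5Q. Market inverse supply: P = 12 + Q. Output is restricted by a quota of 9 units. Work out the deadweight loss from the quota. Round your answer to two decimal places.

Without the quota, 79 - 5Q = 12 + Q gives Q* = 11.1667.
At Q = 9 the demand price is 79 - 5(9) = 34 and the supply price is 12 + (9) = 21.
Deadweight loss is the triangle between the curves from 9 to 11.1667: (1/2)(34 - 21)(11.1667 - 9) = 14.0833.

14.08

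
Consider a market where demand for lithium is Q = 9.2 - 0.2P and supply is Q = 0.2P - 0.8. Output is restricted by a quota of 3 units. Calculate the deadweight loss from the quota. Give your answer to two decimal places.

Rewriting demand in inverse form: P = 46 - 5Q.
Rewriting supply in inverse form: P = 4 + 5Q.
Without the quota, 46 - 5Q = 4 + 5Q gives Q* = 4.2.
At Q = 3 the demand price is 46 - 5(3) = 31 and the supply price is 4 + 5(3) = 19.
DWL = (1/2)(gap between curves at 3) x (Q* - 3) = (1/2)(12)(1.2) = 7.2.

7.20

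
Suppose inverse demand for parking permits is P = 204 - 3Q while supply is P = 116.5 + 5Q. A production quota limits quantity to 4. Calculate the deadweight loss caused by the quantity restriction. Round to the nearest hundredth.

192.52

Unrestricted equilibrium: Q* = (204 - 116.5)/(3 + 5) = 10.9375.
At Q = 4 the demand price is 204 - 3(4) = 192 and the supply price is 116.5 + 5(4) = 136.5.
Deadweight loss is the triangle between the curves from 4 to 10.9375: (1/2)(192 - 136.5)(10.9375 - 4) = 192.5156.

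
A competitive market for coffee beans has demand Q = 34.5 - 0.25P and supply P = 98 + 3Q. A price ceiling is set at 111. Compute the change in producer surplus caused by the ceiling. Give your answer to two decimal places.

-20.81

Rewriting demand in inverse form: P = 138 - 4Q.
Free-market equilibrium: 138 - 4Q = 98 + 3Q gives Q* = 5.7143, P* = 115.1429.
At P = 111, sellers supply (111 - 98)/3 = 4.3333 while buyers want more, so the quantity traded is 4.3333 at price 111.
PS goes from (1/2)(5.7143)(17.1429) = 48.9796 to 28.1667 (computed as (111 - 98)(4.3333) - (1/2)(3)(4.3333)^2), a change of -20.8129.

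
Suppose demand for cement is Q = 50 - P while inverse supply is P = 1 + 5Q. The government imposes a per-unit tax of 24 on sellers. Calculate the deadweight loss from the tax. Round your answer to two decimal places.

Rewriting demand in inverse form: P = 50 - Q.
Pre-tax equilibrium: 50 - Q = 1 + 5Q gives Q* = 8.1667, P* = 41.8333.
With the tax, sellers need 24 more per unit: 50 - Q = 1 + 5Q + 24, so Q_t = 4.1667. Buyers pay P_b = 45.8333; sellers receive P_s = P_b - 24 = 21.8333.
The welfare triangle lost has base Q* - Q_t = 4 and height t = 24, so DWL = (1/2)(4)(24) = 48.

48.00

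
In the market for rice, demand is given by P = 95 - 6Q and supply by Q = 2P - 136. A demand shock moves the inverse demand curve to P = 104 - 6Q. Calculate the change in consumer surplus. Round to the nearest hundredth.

40.26

Rewriting supply in inverse form: P = 68 + 0.5Q.
Initial equilibrium: Q_0 = 4.1538, P_0 = 70.0769; CS_0 = (1/2)(4.1538)(24.9231) = 51.7633, PS_0 = (1/2)(4.1538)(2.0769) = 4.3136.
New equilibrium: 104 - 6Q = 68 + 0.5Q gives Q_1 = 5.5385, P_1 = 70.7692; CS_1 = 92.0237, PS_1 = 7.6686.
Change in consumer surplus = 92.0237 - 51.7633 = 40.2604.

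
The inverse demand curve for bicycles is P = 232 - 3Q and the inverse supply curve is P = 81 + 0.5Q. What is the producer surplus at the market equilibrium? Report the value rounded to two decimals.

Equilibrium: 232 - 3Q = 81 + 0.5Q, so Q* = 43.1429 and P* = 102.5714.
The supply curve's price intercept is 81, so PS = (1/2)(Q*)(P* - 81) = (1/2)(43.1429)(21.5714) = 465.3265.

465.33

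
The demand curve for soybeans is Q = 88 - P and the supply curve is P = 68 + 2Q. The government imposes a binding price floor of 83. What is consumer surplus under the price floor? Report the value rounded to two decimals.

12.50

Rewriting demand in inverse form: P = 88 - Q.
Without the control, 88 - Q = 68 + 2Q so Q* = 6.6667 and P* = 81.3333.
At the floor price 83, quantity demanded is (88 - 83)/1 = 5; demand is the short side, so Q = 5 trades at P = 83.
CS is the triangle under demand above 83: (1/2)(5)(88 - 83) = 12.5.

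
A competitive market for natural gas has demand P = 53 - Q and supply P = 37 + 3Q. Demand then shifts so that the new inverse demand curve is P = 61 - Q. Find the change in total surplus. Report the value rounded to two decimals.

Initial equilibrium: Q_0 = 4, P_0 = 49; CS_0 = (1/2)(4)(4) = 8, PS_0 = (1/2)(4)(12) = 24.
New equilibrium: 61 - Q = 37 + 3Q gives Q_1 = 6, P_1 = 55; CS_1 = 18, PS_1 = 54.
Change in total surplus = (18 + 54) - (8 + 24) = 40.

40.00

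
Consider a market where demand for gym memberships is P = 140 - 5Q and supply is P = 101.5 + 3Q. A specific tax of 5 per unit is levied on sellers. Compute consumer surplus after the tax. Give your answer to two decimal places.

43.84

Pre-tax equilibrium: 140 - 5Q = 101.5 + 3Q gives Q* = 4.8125, P* = 115.9375.
With the tax, sellers need 5 more per unit: 140 - 5Q = 101.5 + 3Q + 5, so Q_t = 4.1875. Buyers pay P_b = 119.0625; sellers receive P_s = P_b - 5 = 114.0625.
Consumer surplus is the triangle under demand above P_b: (1/2)(4.1875)(140 - 119.0625) = 43.8379.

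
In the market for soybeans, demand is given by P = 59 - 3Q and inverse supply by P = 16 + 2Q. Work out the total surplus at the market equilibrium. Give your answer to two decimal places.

184.90

Set 59 - 3Q = 16 + 2Q, which gives 43 = 5Q, so Q* = 8.6 and P* = 59 - 3(8.6) = 33.2.
CS = (1/2)(8.6)(25.8) = 110.94 and PS = (1/2)(8.6)(17.2) = 73.96, so total surplus = 184.9.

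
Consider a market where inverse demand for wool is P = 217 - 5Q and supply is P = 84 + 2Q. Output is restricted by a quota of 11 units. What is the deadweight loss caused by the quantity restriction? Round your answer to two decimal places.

Without the quota, 217 - 5Q = 84 + 2Q gives Q* = 19.
At Q = 11 the demand price is 217 - 5(11) = 162 and the supply price is 84 + 2(11) = 106.
Deadweight loss is the triangle between the curves from 11 to 19: (1/2)(162 - 106)(19 - 11) = 224.

224.00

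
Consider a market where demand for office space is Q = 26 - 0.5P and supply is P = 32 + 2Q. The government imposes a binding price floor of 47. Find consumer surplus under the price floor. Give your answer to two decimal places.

Rewriting demand in inverse form: P = 52 - 2Q.
Free-market equilibrium: 52 - 2Q = 32 + 2Q gives Q* = 5, P* = 42.
At the floor price 47, quantity demanded is (52 - 47)/2 = 2.5; demand is the short side, so Q = 2.5 trades at P = 47.
CS is the triangle under demand above 47: (1/2)(2.5)(52 - 47) = 6.25.

6.25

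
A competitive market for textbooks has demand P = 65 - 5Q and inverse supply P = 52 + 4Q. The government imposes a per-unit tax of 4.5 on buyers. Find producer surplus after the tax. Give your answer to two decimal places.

1.78

Without the tax, 65 - 5Q = 52 + 4Q so Q* = 1.4444 and P* = 57.7778.
A tax on buyers shifts demand down by 4.5: (65 - 4.5) - 5Q = 52 + 4Q, so Q_t = 0.9444. Buyers pay P_b = 60.2778; sellers receive P_s = P_b - 4.5 = 55.7778.
Producer surplus is the triangle above supply below P_s: (1/2)(0.9444)(55.7778 - 52) = 1.784.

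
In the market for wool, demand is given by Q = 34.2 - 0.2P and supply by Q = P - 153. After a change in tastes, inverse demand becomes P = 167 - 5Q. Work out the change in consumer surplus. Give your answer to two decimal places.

Rewriting demand in inverse form: P = 171 - 5Q.
Rewriting supply in inverse form: P = 153 + Q.
Initial equilibrium: Q_0 = 3, P_0 = 156; CS_0 = (1/2)(3)(15) = 22.5, PS_0 = (1/2)(3)(3) = 4.5.
New equilibrium: 167 - 5Q = 153 + Q gives Q_1 = 2.3333, P_1 = 155.3333; CS_1 = 13.6111, PS_1 = 2.7222.
Change in consumer surplus = 13.6111 - 22.5 = -8.8889.

-8.89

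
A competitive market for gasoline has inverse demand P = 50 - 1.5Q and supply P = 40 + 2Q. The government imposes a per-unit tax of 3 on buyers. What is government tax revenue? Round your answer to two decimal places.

6.00

Without the tax, 50 - 1.5Q = 40 + 2Q so Q* = 2.8571 and P* = 45.7143.
A tax on buyers shifts demand down by 3: (50 - 3) - 1.5Q = 40 + 2Q, so Q_t = 2. Buyers pay P_b = 47; sellers receive P_s = P_b - 3 = 44.
Tax revenue = t x Q_t = 3 x 2 = 6.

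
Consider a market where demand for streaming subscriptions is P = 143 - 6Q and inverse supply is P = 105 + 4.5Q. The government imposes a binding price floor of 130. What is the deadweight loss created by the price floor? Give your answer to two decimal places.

11.07

Without the control, 143 - 6Q = 105 + 4.5Q so Q* = 3.619 and P* = 121.2857.
At the floor price 130, quantity demanded is (143 - 130)/6 = 2.1667; demand is the short side, so Q = 2.1667 trades at P = 130.
At Q = 2.1667 the demand price is 130 and the supply price is 114.75. Deadweight loss is the triangle between the curves from 2.1667 to 3.619: (1/2)(130 - 114.75)(3.619 - 2.1667) = 11.0744.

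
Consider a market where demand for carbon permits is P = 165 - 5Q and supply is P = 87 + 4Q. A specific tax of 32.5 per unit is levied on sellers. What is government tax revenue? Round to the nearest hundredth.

Without the tax, 165 - 5Q = 87 + 4Q so Q* = 8.6667 and P* = 121.6667.
With the tax, sellers need 32.5 more per unit: 165 - 5Q = 87 + 4Q + 32.5, so Q_t = 5.0556. Buyers pay P_b = 139.7222; sellers receive P_s = P_b - 32.5 = 107.2222.
Tax revenue = t x Q_t = 32.5 x 5.0556 = 164.3056.

164.31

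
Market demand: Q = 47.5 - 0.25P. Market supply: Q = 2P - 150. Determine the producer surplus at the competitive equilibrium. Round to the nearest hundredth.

163.27

Rewriting demand in inverse form: P = 190 - 4Q.
Rewriting supply in inverse form: P = 75 + 0.5Q.
Set 190 - 4Q = 75 + 0.5Q, which gives 115 = 4.5Q, so Q* = 25.5556 and P* = 190 - 4(25.5556) = 87.7778.
PS is the area between P* and the supply curve from 0 to Q*: (1/2)(25.5556)(12.7778) = 163.2716.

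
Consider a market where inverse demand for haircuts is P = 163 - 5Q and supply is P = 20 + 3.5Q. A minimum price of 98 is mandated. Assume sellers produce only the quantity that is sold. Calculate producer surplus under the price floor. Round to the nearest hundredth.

718.25

Free-market equilibrium: 163 - 5Q = 20 + 3.5Q gives Q* = 16.8235, P* = 78.8824.
At P = 98, buyers demand (163 - 98)/5 = 13 while sellers would supply more, so the quantity traded is 13 at price 98.
The supply price at Q = 13 is 65.5. PS is the trapezoid between 98 and supply over [0, 13]: (1/2)[(98 - 20) + (98 - 65.5)](13) = 718.25.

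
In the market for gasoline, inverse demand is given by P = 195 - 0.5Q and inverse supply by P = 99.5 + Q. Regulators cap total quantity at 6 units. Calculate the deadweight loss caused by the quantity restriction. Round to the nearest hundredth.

Without the quota, 195 - 0.5Q = 99.5 + Q gives Q* = 63.6667.
At Q = 6 the demand price is 195 - 0.5(6) = 192 and the supply price is 99.5 + (6) = 105.5.
Deadweight loss is the triangle between the curves from 6 to 63.6667: (1/2)(192 - 105.5)(63.6667 - 6) = 2494.0833.

2494.08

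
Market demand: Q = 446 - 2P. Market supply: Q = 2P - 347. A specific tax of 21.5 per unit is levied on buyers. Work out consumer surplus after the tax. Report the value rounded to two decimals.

Rewriting demand in inverse form: P = 223 - 0.5Q.
Rewriting supply in inverse form: P = 173.5 + 0.5Q.
Pre-tax equilibrium: 223 - 0.5Q = 173.5 + 0.5Q gives Q* = 49.5, P* = 198.25.
A tax on buyers shifts demand down by 21.5: (223 - 21.5) - 0.5Q = 173.5 + 0.5Q, so Q_t = 28. Buyers pay P_b = 209; sellers receive P_s = P_b - 21.5 = 187.5.
CS = (1/2)(Q_t)(223 - P_b) = (1/2)(28)(14) = 196.

196.00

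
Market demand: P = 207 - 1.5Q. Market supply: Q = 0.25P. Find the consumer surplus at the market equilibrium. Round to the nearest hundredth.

1062.37

Rewriting supply in inverse form: P = 4Q.
Setting demand equal to supply, 207 = 5.5Q, so Q* = 37.6364 and P* = 150.5455.
Consumer surplus is the triangle under demand above P*: (1/2)(37.6364)(207 - 150.5455) = (1/2)(37.6364)(56.4545) = 1062.3719.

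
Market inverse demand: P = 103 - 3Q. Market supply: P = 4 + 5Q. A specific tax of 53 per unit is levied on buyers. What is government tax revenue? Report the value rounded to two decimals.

304.75

Without the tax, 103 - 3Q = 4 + 5Q so Q* = 12.375 and P* = 65.875.
With the tax, buyers' net willingness to pay falls by 53: (103 - 53) - 3Q = 4 + 5Q, so Q_t = 5.75. Buyers pay P_b = 85.75; sellers receive P_s = P_b - 53 = 32.75.
Tax revenue = t x Q_t = 53 x 5.75 = 304.75.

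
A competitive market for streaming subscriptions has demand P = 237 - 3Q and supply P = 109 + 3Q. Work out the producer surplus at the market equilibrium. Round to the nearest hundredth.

682.67

Equilibrium: 237 - 3Q = 109 + 3Q, so Q* = 21.3333 and P* = 173.
Producer surplus is the triangle above supply below P*: (1/2)(21.3333)(173 - 109) = (1/2)(21.3333)(64) = 682.6667.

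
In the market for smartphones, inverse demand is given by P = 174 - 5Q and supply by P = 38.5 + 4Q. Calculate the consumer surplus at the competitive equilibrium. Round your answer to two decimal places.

Equilibrium: 174 - 5Q = 38.5 + 4Q, so Q* = 15.0556 and P* = 98.7222.
The demand choke price is 174, so CS = (1/2)(Q*)(174 - P*) = (1/2)(15.0556)(75.2778) = 566.6744.

566.67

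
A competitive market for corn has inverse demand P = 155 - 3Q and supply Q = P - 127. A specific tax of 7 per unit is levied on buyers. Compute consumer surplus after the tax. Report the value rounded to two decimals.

Rewriting supply in inverse form: P = 127 + Q.
Without the tax, 155 - 3Q = 127 + Q so Q* = 7 and P* = 134.
A tax on buyers shifts demand down by 7: (155 - 7) - 3Q = 127 + Q, so Q_t = 5.25. Buyers pay P_b = 139.25; sellers receive P_s = P_b - 7 = 132.25.
Consumer surplus is the triangle under demand above P_b: (1/2)(5.25)(155 - 139.25) = 41.3438.

41.34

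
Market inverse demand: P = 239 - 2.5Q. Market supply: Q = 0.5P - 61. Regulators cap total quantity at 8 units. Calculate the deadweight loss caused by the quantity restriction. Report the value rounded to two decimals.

Rewriting supply in inverse form: P = 122 + 2Q.
Unrestricted equilibrium: Q* = (239 - 122)/(2.5 + 2) = 26.
At Q = 8 the demand price is 239 - 2.5(8) = 219 and the supply price is 122 + 2(8) = 138.
Deadweight loss is the triangle between the curves from 8 to 26: (1/2)(219 - 138)(26 - 8) = 729.

729.00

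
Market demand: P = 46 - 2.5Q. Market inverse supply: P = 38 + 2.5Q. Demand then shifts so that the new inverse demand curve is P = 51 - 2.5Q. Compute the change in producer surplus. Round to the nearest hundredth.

Initial equilibrium: Q_0 = 1.6, P_0 = 42; CS_0 = (1/2)(1.6)(4) = 3.2, PS_0 = (1/2)(1.6)(4) = 3.2.
New equilibrium: 51 - 2.5Q = 38 + 2.5Q gives Q_1 = 2.6, P_1 = 44.5; CS_1 = 8.45, PS_1 = 8.45.
Change in producer surplus = 8.45 - 3.2 = 5.25.

5.25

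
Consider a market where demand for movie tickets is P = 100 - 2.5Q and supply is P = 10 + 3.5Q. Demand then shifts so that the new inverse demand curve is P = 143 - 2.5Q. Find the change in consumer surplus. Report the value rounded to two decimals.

Initial equilibrium: Q_0 = 15, P_0 = 62.5; CS_0 = (1/2)(15)(37.5) = 281.25, PS_0 = (1/2)(15)(52.5) = 393.75.
New equilibrium: 143 - 2.5Q = 10 + 3.5Q gives Q_1 = 22.1667, P_1 = 87.5833; CS_1 = 614.2014, PS_1 = 859.8819.
Change in consumer surplus = 614.2014 - 281.25 = 332.9514.

332.95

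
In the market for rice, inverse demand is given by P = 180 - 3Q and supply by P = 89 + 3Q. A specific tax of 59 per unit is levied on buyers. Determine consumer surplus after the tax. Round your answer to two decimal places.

Pre-tax equilibrium: 180 - 3Q = 89 + 3Q gives Q* = 15.1667, P* = 134.5.
A tax on buyers shifts demand down by 59: (180 - 59) - 3Q = 89 + 3Q, so Q_t = 5.3333. Buyers pay P_b = 164; sellers receive P_s = P_b - 59 = 105.
Consumer surplus is the triangle under demand above P_b: (1/2)(5.3333)(180 - 164) = 42.6667.

42.67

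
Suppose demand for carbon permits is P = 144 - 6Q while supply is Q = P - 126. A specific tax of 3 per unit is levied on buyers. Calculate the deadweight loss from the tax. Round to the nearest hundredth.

0.64

Rewriting supply in inverse form: P = 126 + Q.
Pre-tax equilibrium: 144 - 6Q = 126 + Q gives Q* = 2.5714, P* = 128.5714.
With the tax, buyers' net willingness to pay falls by 3: (144 - 3) - 6Q = 126 + Q, so Q_t = 2.1429. Buyers pay P_b = 131.1429; sellers receive P_s = P_b - 3 = 128.1429.
Deadweight loss is the triangle between the curves from Q_t to Q*: (1/2)(2.5714 - 2.1429)(3) = 0.6429.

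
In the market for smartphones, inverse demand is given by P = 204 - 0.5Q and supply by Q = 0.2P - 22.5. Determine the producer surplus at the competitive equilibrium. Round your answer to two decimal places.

691.92

Rewriting supply in inverse form: P = 112.5 + 5Q.
Equilibrium: 204 - 0.5Q = 112.5 + 5Q, so Q* = 16.6364 and P* = 195.6818.
Producer surplus is the triangle above supply below P*: (1/2)(16.6364)(195.6818 - 112.5) = (1/2)(16.6364)(83.1818) = 691.9215.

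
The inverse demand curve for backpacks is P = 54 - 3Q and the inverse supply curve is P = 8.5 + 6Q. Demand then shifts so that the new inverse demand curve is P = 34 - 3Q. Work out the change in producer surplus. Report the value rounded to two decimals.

Initial equilibrium: Q_0 = 5.0556, P_0 = 38.8333; CS_0 = (1/2)(5.0556)(15.1667) = 38.338, PS_0 = (1/2)(5.0556)(30.3333) = 76.6759.
New equilibrium: 34 - 3Q = 8.5 + 6Q gives Q_1 = 2.8333, P_1 = 25.5; CS_1 = 12.0417, PS_1 = 24.0833.
Change in producer surplus = 24.0833 - 76.6759 = -52.5926.

-52.59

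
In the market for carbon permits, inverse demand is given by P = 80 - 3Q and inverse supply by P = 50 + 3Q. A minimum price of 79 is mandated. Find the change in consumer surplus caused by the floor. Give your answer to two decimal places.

-37.33

Free-market equilibrium: 80 - 3Q = 50 + 3Q gives Q* = 5, P* = 65.
At P = 79, buyers demand (80 - 79)/3 = 0.3333 while sellers would supply more, so the quantity traded is 0.3333 at price 79.
CS goes from (1/2)(5)(15) = 37.5 to 0.1667 (computed as (80 - 79)(0.3333) - (1/2)(3)(0.3333)^2), a change of -37.3333.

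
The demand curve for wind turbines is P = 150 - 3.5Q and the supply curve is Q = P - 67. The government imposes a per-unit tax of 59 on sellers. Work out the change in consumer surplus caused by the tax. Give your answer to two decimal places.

-545.57

Rewriting supply in inverse form: P = 67 + Q.
Without the tax, 150 - 3.5Q = 67 + Q so Q* = 18.4444 and P* = 85.4444.
With the tax, sellers need 59 more per unit: 150 - 3.5Q = 67 + Q + 59, so Q_t = 5.3333. Buyers pay P_b = 131.3333; sellers receive P_s = P_b - 59 = 72.3333.
Consumers lose the trapezoid between P* and P_b out to Q_t plus the triangle from Q_t to Q*: change in CS = 49.7778 - 595.3457 = -545.5679.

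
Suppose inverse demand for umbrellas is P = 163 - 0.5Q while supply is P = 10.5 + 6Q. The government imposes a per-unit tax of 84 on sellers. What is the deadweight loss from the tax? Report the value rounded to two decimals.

542.77

Pre-tax equilibrium: 163 - 0.5Q = 10.5 + 6Q gives Q* = 23.4615, P* = 151.2692.
A tax on sellers shifts supply up by 84: 163 - 0.5Q = 10.5 + 6Q + 84, so Q_t = 10.5385. Buyers pay P_b = 157.7308; sellers receive P_s = P_b - 84 = 73.7308.
The welfare triangle lost has base Q* - Q_t = 12.9231 and height t = 84, so DWL = (1/2)(12.9231)(84) = 542.7692.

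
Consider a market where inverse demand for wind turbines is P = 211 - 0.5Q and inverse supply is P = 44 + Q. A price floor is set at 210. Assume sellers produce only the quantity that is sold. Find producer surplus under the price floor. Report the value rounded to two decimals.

330.00

Free-market equilibrium: 211 - 0.5Q = 44 + Q gives Q* = 111.3333, P* = 155.3333.
At P = 210, buyers demand (211 - 210)/0.5 = 2 while sellers would supply more, so the quantity traded is 2 at price 210.
The supply price at Q = 2 is 46. PS is the trapezoid between 210 and supply over [0, 2]: (1/2)[(210 - 44) + (210 - 46)](2) = 330.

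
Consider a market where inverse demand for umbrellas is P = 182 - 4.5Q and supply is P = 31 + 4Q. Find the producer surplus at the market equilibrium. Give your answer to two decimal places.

Equilibrium: 182 - 4.5Q = 31 + 4Q, so Q* = 17.7647 and P* = 102.0588.
The supply curve's price intercept is 31, so PS = (1/2)(Q*)(P* - 31) = (1/2)(17.7647)(71.0588) = 631.1696.

631.17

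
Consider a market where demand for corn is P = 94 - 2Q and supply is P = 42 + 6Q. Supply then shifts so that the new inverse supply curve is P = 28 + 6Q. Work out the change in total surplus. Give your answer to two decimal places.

Initial equilibrium: Q_0 = 6.5, P_0 = 81; CS_0 = (1/2)(6.5)(13) = 42.25, PS_0 = (1/2)(6.5)(39) = 126.75.
New equilibrium: 94 - 2Q = 28 + 6Q gives Q_1 = 8.25, P_1 = 77.5; CS_1 = 68.0625, PS_1 = 204.1875.
Change in total surplus = (68.0625 + 204.1875) - (42.25 + 126.75) = 103.25.

103.25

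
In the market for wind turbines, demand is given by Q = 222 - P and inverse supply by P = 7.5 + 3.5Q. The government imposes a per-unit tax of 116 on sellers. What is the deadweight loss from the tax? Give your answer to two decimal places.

Rewriting demand in inverse form: P = 222 - Q.
Pre-tax equilibrium: 222 - Q = 7.5 + 3.5Q gives Q* = 47.6667, P* = 174.3333.
With the tax, sellers need 116 more per unit: 222 - Q = 7.5 + 3.5Q + 116, so Q_t = 21.8889. Buyers pay P_b = 200.1111; sellers receive P_s = P_b - 116 = 84.1111.
The welfare triangle lost has base Q* - Q_t = 25.7778 and height t = 116, so DWL = (1/2)(25.7778)(116) = 1495.1111.

1495.11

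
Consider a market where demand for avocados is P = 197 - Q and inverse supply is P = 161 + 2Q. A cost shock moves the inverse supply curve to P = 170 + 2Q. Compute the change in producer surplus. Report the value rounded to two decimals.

Initial equilibrium: Q_0 = 12, P_0 = 185; CS_0 = (1/2)(12)(12) = 72, PS_0 = (1/2)(12)(24) = 144.
New equilibrium: 197 - Q = 170 + 2Q gives Q_1 = 9, P_1 = 188; CS_1 = 40.5, PS_1 = 81.
Change in producer surplus = 81 - 144 = -63.

-63.00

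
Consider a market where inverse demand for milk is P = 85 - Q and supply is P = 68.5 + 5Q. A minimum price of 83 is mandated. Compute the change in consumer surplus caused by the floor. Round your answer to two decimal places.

Without the control, 85 - Q = 68.5 + 5Q so Q* = 2.75 and P* = 82.25.
At P = 83, buyers demand (85 - 83)/1 = 2 while sellers would supply more, so the quantity traded is 2 at price 83.
CS goes from (1/2)(2.75)(2.75) = 3.7812 to 2 (computed as (85 - 83)(2) - (1/2)(1)(2)^2), a change of -1.7812.

-1.78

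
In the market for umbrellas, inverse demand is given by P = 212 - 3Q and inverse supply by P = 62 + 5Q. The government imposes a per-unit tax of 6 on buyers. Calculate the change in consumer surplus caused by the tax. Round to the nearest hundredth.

-41.34

Without the tax, 212 - 3Q = 62 + 5Q so Q* = 18.75 and P* = 155.75.
A tax on buyers shifts demand down by 6: (212 - 6) - 3Q = 62 + 5Q, so Q_t = 18. Buyers pay P_b = 158; sellers receive P_s = P_b - 6 = 152.
CS falls from (1/2)(18.75)(56.25) = 527.3438 to (1/2)(18)(54) = 486, a change of -41.3438.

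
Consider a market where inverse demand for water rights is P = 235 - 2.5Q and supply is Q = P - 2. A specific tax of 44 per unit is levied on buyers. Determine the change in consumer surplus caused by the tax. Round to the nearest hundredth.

-1894.69

Rewriting supply in inverse form: P = 2 + Q.
Without the tax, 235 - 2.5Q = 2 + Q so Q* = 66.5714 and P* = 68.5714.
A tax on buyers shifts demand down by 44: (235 - 44) - 2.5Q = 2 + Q, so Q_t = 54. Buyers pay P_b = 100; sellers receive P_s = P_b - 44 = 56.
CS falls from (1/2)(66.5714)(166.4286) = 5539.6939 to (1/2)(54)(135) = 3645, a change of -1894.6939.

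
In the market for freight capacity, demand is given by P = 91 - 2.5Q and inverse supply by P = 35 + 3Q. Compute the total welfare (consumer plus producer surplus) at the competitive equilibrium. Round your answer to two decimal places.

Set 91 - 2.5Q = 35 + 3Q, which gives 56 = 5.5Q, so Q* = 10.1818 and P* = 91 - 2.5(10.1818) = 65.5455.
Total surplus is the full triangle between the curves from 0 to Q*: (1/2)(10.1818)(91 - 35) = 285.0909.

285.09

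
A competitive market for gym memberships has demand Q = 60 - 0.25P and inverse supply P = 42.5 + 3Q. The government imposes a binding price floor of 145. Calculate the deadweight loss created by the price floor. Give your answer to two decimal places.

Rewriting demand in inverse form: P = 240 - 4Q.
Free-market equilibrium: 240 - 4Q = 42.5 + 3Q gives Q* = 28.2143, P* = 127.1429.
At the floor price 145, quantity demanded is (240 - 145)/4 = 23.75; demand is the short side, so Q = 23.75 trades at P = 145.
The lost-trades triangle has base Q* - 23.75 = 4.4643 and height equal to the gap between the curves at Q = 23.75, which is 145 - 113.75 = 31.25. DWL = (1/2)(4.4643)(31.25) = 69.7545.

69.75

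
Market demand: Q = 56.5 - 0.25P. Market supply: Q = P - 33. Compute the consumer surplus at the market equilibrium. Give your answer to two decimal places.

Rewriting demand in inverse form: P = 226 - 4Q.
Rewriting supply in inverse form: P = 33 + Q.
Equilibrium: 226 - 4Q = 33 + Q, so Q* = 38.6 and P* = 71.6.
The demand choke price is 226, so CS = (1/2)(Q*)(226 - P*) = (1/2)(38.6)(154.4) = 2979.92.

2979.92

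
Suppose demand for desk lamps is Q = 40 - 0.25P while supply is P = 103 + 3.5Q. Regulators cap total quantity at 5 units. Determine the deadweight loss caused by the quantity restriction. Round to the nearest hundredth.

Rewriting demand in inverse form: P = 160 - 4Q.
Without the quota, 160 - 4Q = 103 + 3.5Q gives Q* = 7.6.
At Q = 5 the demand price is 160 - 4(5) = 140 and the supply price is 103 + 3.5(5) = 120.5.
Deadweight loss is the triangle between the curves from 5 to 7.6: (1/2)(140 - 120.5)(7.6 - 5) = 25.35.

25.35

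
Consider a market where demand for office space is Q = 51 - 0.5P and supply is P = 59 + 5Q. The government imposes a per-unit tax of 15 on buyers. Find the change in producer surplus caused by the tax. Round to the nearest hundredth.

-54.34

Rewriting demand in inverse form: P = 102 - 2Q.
Pre-tax equilibrium: 102 - 2Q = 59 + 5Q gives Q* = 6.1429, P* = 89.7143.
A tax on buyers shifts demand down by 15: (102 - 15) - 2Q = 59 + 5Q, so Q_t = 4. Buyers pay P_b = 94; sellers receive P_s = P_b - 15 = 79.
PS falls from (1/2)(6.1429)(30.7143) = 94.3367 to (1/2)(4)(20) = 40, a change of -54.3367.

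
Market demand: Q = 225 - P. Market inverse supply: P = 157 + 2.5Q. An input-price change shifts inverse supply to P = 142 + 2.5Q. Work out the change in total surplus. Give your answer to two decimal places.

323.57

Rewriting demand in inverse form: P = 225 - Q.
Initial equilibrium: Q_0 = 19.4286, P_0 = 205.5714; CS_0 = (1/2)(19.4286)(19.4286) = 188.7347, PS_0 = (1/2)(19.4286)(48.5714) = 471.8367.
New equilibrium: 225 - Q = 142 + 2.5Q gives Q_1 = 23.7143, P_1 = 201.2857; CS_1 = 281.1837, PS_1 = 702.9592.
Change in total surplus = (281.1837 + 702.9592) - (188.7347 + 471.8367) = 323.5714.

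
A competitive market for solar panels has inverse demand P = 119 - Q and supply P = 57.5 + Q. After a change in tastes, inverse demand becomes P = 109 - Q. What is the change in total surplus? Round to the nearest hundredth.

Initial equilibrium: Q_0 = 30.75, P_0 = 88.25; CS_0 = (1/2)(30.75)(30.75) = 472.7812, PS_0 = (1/2)(30.75)(30.75) = 472.7812.
New equilibrium: 109 - Q = 57.5 + Q gives Q_1 = 25.75, P_1 = 83.25; CS_1 = 331.5312, PS_1 = 331.5312.
Change in total surplus = (331.5312 + 331.5312) - (472.7812 + 472.7812) = -282.5.

-282.50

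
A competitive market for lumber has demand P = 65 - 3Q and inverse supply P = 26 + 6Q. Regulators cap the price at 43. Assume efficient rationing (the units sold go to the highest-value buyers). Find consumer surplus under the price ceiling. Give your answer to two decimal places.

Free-market equilibrium: 65 - 3Q = 26 + 6Q gives Q* = 4.3333, P* = 52.
At P = 43, sellers supply (43 - 26)/6 = 2.8333 while buyers want more, so the quantity traded is 2.8333 at price 43.
The demand price at Q = 2.8333 is 56.5. CS is the trapezoid between demand and 43 over [0, 2.8333]: (1/2)[(65 - 43) + (56.5 - 43)](2.8333) = 50.2917.

50.29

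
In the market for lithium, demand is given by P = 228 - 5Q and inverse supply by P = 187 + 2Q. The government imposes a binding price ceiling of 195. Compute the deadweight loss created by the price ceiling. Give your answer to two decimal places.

12.07

Without the control, 228 - 5Q = 187 + 2Q so Q* = 5.8571 and P* = 198.7143.
At P = 195, sellers supply (195 - 187)/2 = 4 while buyers want more, so the quantity traded is 4 at price 195.
The lost-trades triangle has base Q* - 4 = 1.8571 and height equal to the gap between the curves at Q = 4, which is 208 - 195 = 13. DWL = (1/2)(1.8571)(13) = 12.0714.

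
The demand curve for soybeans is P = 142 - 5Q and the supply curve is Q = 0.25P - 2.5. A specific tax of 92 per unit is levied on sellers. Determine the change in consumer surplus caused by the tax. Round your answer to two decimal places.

Rewriting supply in inverse form: P = 10 + 4Q.
Pre-tax equilibrium: 142 - 5Q = 10 + 4Q gives Q* = 14.6667, P* = 68.6667.
With the tax, sellers need 92 more per unit: 142 - 5Q = 10 + 4Q + 92, so Q_t = 4.4444. Buyers pay P_b = 119.7778; sellers receive P_s = P_b - 92 = 27.7778.
Consumers lose the trapezoid between P* and P_b out to Q_t plus the triangle from Q_t to Q*: change in CS = 49.3827 - 537.7778 = -488.3951.

-488.40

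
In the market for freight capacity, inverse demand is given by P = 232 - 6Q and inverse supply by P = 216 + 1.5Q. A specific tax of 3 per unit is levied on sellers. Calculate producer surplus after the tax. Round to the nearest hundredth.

Without the tax, 232 - 6Q = 216 + 1.5Q so Q* = 2.1333 and P* = 219.2.
A tax on sellers shifts supply up by 3: 232 - 6Q = 216 + 1.5Q + 3, so Q_t = 1.7333. Buyers pay P_b = 221.6; sellers receive P_s = P_b - 3 = 218.6.
Producer surplus is the triangle above supply below P_s: (1/2)(1.7333)(218.6 - 216) = 2.2533.

2.25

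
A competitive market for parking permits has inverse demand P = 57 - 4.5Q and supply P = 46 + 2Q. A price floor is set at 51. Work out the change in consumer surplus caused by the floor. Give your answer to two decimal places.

Free-market equilibrium: 57 - 4.5Q = 46 + 2Q gives Q* = 1.6923, P* = 49.3846.
At P = 51, buyers demand (57 - 51)/4.5 = 1.3333 while sellers would supply more, so the quantity traded is 1.3333 at price 51.
CS goes from (1/2)(1.6923)(7.6154) = 6.4438 to 4 (computed as (57 - 51)(1.3333) - (1/2)(4.5)(1.3333)^2), a change of -2.4438.

-2.44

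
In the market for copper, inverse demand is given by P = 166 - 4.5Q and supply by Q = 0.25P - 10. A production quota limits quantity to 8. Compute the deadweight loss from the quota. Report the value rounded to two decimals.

197.88

Rewriting supply in inverse form: P = 40 + 4Q.
Without the quota, 166 - 4.5Q = 40 + 4Q gives Q* = 14.8235.
At Q = 8 the demand price is 166 - 4.5(8) = 130 and the supply price is 40 + 4(8) = 72.
DWL = (1/2)(gap between curves at 8) x (Q* - 8) = (1/2)(58)(6.8235) = 197.8824.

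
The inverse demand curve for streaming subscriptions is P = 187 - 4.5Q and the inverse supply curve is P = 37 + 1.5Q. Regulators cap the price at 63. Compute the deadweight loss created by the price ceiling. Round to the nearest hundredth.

Free-market equilibrium: 187 - 4.5Q = 37 + 1.5Q gives Q* = 25, P* = 74.5.
At the ceiling price 63, quantity supplied is (63 - 37)/1.5 = 17.3333; supply is the short side, so Q = 17.3333 trades at P = 63.
The lost-trades triangle has base Q* - 17.3333 = 7.6667 and height equal to the gap between the curves at Q = 17.3333, which is 109 - 63 = 46. DWL = (1/2)(7.6667)(46) = 176.3333.

176.33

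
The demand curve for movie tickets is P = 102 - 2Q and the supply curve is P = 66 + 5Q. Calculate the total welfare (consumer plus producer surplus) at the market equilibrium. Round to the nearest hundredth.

Set 102 - 2Q = 66 + 5Q, which gives 36 = 7Q, so Q* = 5.1429 and P* = 102 - 2(5.1429) = 91.7143.
Total surplus is the full triangle between the curves from 0 to Q*: (1/2)(5.1429)(102 - 66) = 92.5714.

92.57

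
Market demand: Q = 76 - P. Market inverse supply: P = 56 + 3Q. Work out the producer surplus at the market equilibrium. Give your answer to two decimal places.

37.50

Rewriting demand in inverse form: P = 76 - Q.
Setting demand equal to supply, 20 = 4Q, so Q* = 5 and P* = 71.
The supply curve's price intercept is 56, so PS = (1/2)(Q*)(P* - 56) = (1/2)(5)(15) = 37.5.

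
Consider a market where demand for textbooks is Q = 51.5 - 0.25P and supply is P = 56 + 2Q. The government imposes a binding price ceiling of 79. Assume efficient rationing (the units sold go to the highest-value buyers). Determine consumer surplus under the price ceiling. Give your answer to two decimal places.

1196.00

Rewriting demand in inverse form: P = 206 - 4Q.
Free-market equilibrium: 206 - 4Q = 56 + 2Q gives Q* = 25, P* = 106.
At the ceiling price 79, quantity supplied is (79 - 56)/2 = 11.5; supply is the short side, so Q = 11.5 trades at P = 79.
The demand price at Q = 11.5 is 160. CS is the trapezoid between demand and 79 over [0, 11.5]: (1/2)[(206 - 79) + (160 - 79)](11.5) = 1196.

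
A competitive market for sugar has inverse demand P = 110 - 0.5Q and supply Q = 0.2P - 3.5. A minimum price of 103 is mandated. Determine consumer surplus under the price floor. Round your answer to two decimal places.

Rewriting supply in inverse form: P = 17.5 + 5Q.
Free-market equilibrium: 110 - 0.5Q = 17.5 + 5Q gives Q* = 16.8182, P* = 101.5909.
At P = 103, buyers demand (110 - 103)/0.5 = 14 while sellers would supply more, so the quantity traded is 14 at price 103.
CS is the triangle under demand above 103: (1/2)(14)(110 - 103) = 49.

49.00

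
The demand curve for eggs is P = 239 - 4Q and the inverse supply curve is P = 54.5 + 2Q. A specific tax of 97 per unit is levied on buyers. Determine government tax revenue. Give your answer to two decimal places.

1414.58

Pre-tax equilibrium: 239 - 4Q = 54.5 + 2Q gives Q* = 30.75, P* = 116.
With the tax, buyers' net willingness to pay falls by 97: (239 - 97) - 4Q = 54.5 + 2Q, so Q_t = 14.5833. Buyers pay P_b = 180.6667; sellers receive P_s = P_b - 97 = 83.6667.
Tax revenue = t x Q_t = 97 x 14.5833 = 1414.5833.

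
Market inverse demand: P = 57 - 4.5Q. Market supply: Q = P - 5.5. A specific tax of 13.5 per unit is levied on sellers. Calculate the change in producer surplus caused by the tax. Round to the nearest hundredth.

-19.97

Rewriting supply in inverse form: P = 5.5 + Q.
Without the tax, 57 - 4.5Q = 5.5 + Q so Q* = 9.3636 and P* = 14.8636.
With the tax, sellers need 13.5 more per unit: 57 - 4.5Q = 5.5 + Q + 13.5, so Q_t = 6.9091. Buyers pay P_b = 25.9091; sellers receive P_s = P_b - 13.5 = 12.4091.
PS falls from (1/2)(9.3636)(9.3636) = 43.8388 to (1/2)(6.9091)(6.9091) = 23.8678, a change of -19.9711.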